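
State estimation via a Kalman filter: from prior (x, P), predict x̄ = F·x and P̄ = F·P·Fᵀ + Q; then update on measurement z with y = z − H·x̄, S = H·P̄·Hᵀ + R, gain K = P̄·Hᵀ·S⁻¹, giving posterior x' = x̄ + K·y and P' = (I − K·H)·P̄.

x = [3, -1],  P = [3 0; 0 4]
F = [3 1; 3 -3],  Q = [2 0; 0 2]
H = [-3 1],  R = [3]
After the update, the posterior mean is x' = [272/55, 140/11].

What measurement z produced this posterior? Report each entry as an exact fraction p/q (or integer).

x̄ = F·x = [8, 12]
P̄ = F·P·Fᵀ + Q = [33 15; 15 65]
S = H·P̄·Hᵀ + R = [275]
K = P̄·Hᵀ·S⁻¹ = [-84/275; 4/55]
x' − x̄ = [-168/55, 8/11] = K·y
y = (KᵀK)⁻¹·Kᵀ·(x' − x̄) = [10]
z = y + H·x̄ = [10] + [-12] = [-2]

z = [-2]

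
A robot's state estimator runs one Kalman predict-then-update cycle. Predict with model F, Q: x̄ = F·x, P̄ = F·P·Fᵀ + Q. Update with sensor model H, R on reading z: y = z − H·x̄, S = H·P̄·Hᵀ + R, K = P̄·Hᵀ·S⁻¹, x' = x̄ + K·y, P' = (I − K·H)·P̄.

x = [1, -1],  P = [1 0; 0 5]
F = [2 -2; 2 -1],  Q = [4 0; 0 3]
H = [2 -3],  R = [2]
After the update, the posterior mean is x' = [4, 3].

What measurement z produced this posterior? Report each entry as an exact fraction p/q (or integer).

z = [-1]

x̄ = F·x = [4, 3]
P̄ = F·P·Fᵀ + Q = [28 14; 14 12]
S = H·P̄·Hᵀ + R = [54]
K = P̄·Hᵀ·S⁻¹ = [7/27; -4/27]
x' − x̄ = [0, 0] = K·y
y = (KᵀK)⁻¹·Kᵀ·(x' − x̄) = [0]
z = y + H·x̄ = [0] + [-1] = [-1]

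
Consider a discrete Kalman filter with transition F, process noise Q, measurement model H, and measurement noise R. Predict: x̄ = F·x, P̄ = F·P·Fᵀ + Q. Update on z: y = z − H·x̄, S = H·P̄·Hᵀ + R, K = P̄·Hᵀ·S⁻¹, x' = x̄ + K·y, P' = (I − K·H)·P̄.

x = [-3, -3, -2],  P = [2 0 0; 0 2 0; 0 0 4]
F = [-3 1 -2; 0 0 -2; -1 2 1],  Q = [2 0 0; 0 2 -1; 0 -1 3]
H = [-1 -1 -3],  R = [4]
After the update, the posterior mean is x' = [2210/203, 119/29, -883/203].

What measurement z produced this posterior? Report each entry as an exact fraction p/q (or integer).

x̄ = F·x = [10, 4, -5]
P̄ = F·P·Fᵀ + Q = [38 16 2; 16 18 -9; 2 -9 17]
S = H·P̄·Hᵀ + R = [203]
K = P̄·Hᵀ·S⁻¹ = [-60/203; -1/29; -44/203]
x' − x̄ = [180/203, 3/29, 132/203] = K·y
y = (KᵀK)⁻¹·Kᵀ·(x' − x̄) = [-3]
z = y + H·x̄ = [-3] + [1] = [-2]

z = [-2]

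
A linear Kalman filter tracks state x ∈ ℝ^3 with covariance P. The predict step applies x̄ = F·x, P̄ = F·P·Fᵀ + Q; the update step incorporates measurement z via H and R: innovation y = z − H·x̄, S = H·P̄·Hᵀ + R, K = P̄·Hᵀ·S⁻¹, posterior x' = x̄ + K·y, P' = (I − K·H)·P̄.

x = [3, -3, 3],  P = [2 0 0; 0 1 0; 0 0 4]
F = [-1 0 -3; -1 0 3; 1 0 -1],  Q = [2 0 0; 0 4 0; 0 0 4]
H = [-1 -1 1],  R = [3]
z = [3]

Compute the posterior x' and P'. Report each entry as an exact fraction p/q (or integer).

x' = [-432/35, 276/35, -6/5]
P' = [1384/35 -1102/35 42/5; -1102/35 986/35 -26/5; 42/5 -26/5 22/5]

x̄ = F·x = [-12, 6, 0]
P̄ = F·P·Fᵀ + Q = [40 -34 10; -34 42 -14; 10 -14 10]
y = z − H·x̄ = [-3]
S = H·P̄·Hᵀ + R = [35]
K = P̄·Hᵀ·S⁻¹ = [4/35; -22/35; 2/5]
x' = x̄ + K·y = [-432/35, 276/35, -6/5]
P' = (I − K·H)·P̄ = [1384/35 -1102/35 42/5; -1102/35 986/35 -26/5; 42/5 -26/5 22/5]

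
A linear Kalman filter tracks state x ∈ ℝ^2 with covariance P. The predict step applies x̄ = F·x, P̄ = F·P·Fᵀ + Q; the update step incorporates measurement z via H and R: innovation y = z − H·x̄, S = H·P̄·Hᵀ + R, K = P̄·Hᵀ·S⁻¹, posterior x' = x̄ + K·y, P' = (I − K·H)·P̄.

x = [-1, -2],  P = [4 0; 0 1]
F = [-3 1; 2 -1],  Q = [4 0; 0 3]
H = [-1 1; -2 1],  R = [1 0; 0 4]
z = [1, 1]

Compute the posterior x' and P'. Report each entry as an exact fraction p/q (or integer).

x̄ = F·x = [1, 0]
P̄ = F·P·Fᵀ + Q = [41 -25; -25 20]
y = z − H·x̄ = [2, 3]
S = H·P̄·Hᵀ + R = [112 177; 177 288]
K = P̄·Hᵀ·S⁻¹ = [-23/309 -302/927; 190/309 -125/927]
x' = x̄ + K·y = [-13/103, 85/103]
P' = (I − K·H)·P̄ = [1139/927 1070/927; 1070/927 1640/927]

x' = [-13/103, 85/103]
P' = [1139/927 1070/927; 1070/927 1640/927]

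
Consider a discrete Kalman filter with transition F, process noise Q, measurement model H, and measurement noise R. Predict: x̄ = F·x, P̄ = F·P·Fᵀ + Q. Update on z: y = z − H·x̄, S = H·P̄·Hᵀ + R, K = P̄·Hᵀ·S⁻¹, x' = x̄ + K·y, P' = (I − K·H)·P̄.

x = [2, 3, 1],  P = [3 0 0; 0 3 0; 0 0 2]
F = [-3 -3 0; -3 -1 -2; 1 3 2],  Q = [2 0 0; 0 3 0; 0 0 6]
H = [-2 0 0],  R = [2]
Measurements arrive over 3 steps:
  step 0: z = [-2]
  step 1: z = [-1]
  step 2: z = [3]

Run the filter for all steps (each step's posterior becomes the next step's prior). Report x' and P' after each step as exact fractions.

step 0: x' = [97/113, -91/113, 317/113], P' = [56/113 36/113 -36/113; 36/113 2041/113 -346/113; -36/113 -346/113 2380/113]
step 1: x' = [19729/39607, -286035/39607, 138541/39607], P' = [19747/39607 4767/39607 -16677/39607; 4767/39607 3384650/39607 -3189799/39607; -16677/39607 -3189799/39607 3679911/39607]
step 2: x' = [-91614861/61648793, 305388263/61648793, -382184217/61648793], P' = [30804593/61648793 -8849979/61648793 -11339439/61648793; -8849979/61648793 4559346554/61648793 -4022586269/61648793; -11339439/61648793 -4022586269/61648793 4594396205/61648793]

step 0: x̄ = F·x = [-15, -11, 13]
step 0: P̄ = F·P·Fᵀ + Q = [56 36 -36; 36 41 -26; -36 -26 44]
step 0: y = z − H·x̄ = [-32]
step 0: S = H·P̄·Hᵀ + R = [226]
step 0: K = P̄·Hᵀ·S⁻¹ = [-56/113; -36/113; 36/113]
step 0: x' = x̄ + K·y = [97/113, -91/113, 317/113]
step 0: P' = (I − K·H)·P̄ = [56/113 36/113 -36/113; 36/113 2041/113 -346/113; -36/113 -346/113 2380/113]
step 1: x̄ = F·x = [-18/113, -834/113, 458/113]
step 1: P̄ = F·P·Fᵀ + Q = [19747/113 4767/113 -16677/113; 4767/113 10804/113 -13115/113; -16677/113 -13115/113 24543/113]
step 1: y = z − H·x̄ = [-149/113]
step 1: S = H·P̄·Hᵀ + R = [79214/113]
step 1: K = P̄·Hᵀ·S⁻¹ = [-19747/39607; -4767/39607; 16677/39607]
step 1: x' = x̄ + K·y = [19729/39607, -286035/39607, 138541/39607]
step 1: P' = (I − K·H)·P̄ = [19747/39607 4767/39607 -16677/39607; 4767/39607 3384650/39607 -3189799/39607; -16677/39607 -3189799/39607 3679911/39607]
step 2: x̄ = F·x = [798918/39607, -50234/39607, -561294/39607]
step 2: P̄ = F·P·Fᵀ + Q = [30804593/39607 -8849979/39607 -11339439/39607; -8849979/39607 5470120/39607 671303/39607; -11339439/39607 671303/39607 7123189/39607]
step 2: y = z − H·x̄ = [1716657/39607]
step 2: S = H·P̄·Hᵀ + R = [123297586/39607]
step 2: K = P̄·Hᵀ·S⁻¹ = [-30804593/61648793; 8849979/61648793; 11339439/61648793]
step 2: x' = x̄ + K·y = [-91614861/61648793, 305388263/61648793, -382184217/61648793]
step 2: P' = (I − K·H)·P̄ = [30804593/61648793 -8849979/61648793 -11339439/61648793; -8849979/61648793 4559346554/61648793 -4022586269/61648793; -11339439/61648793 -4022586269/61648793 4594396205/61648793]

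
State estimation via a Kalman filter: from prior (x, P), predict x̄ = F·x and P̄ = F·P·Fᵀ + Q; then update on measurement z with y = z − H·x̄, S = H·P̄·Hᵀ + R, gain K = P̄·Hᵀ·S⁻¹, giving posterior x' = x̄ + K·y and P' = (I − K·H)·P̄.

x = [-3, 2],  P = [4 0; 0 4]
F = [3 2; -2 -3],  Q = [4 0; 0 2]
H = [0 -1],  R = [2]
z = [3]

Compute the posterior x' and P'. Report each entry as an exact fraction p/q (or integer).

x̄ = F·x = [-5, 0]
P̄ = F·P·Fᵀ + Q = [56 -48; -48 54]
y = z − H·x̄ = [3]
S = H·P̄·Hᵀ + R = [56]
K = P̄·Hᵀ·S⁻¹ = [6/7; -27/28]
x' = x̄ + K·y = [-17/7, -81/28]
P' = (I − K·H)·P̄ = [104/7 -12/7; -12/7 27/14]

x' = [-17/7, -81/28]
P' = [104/7 -12/7; -12/7 27/14]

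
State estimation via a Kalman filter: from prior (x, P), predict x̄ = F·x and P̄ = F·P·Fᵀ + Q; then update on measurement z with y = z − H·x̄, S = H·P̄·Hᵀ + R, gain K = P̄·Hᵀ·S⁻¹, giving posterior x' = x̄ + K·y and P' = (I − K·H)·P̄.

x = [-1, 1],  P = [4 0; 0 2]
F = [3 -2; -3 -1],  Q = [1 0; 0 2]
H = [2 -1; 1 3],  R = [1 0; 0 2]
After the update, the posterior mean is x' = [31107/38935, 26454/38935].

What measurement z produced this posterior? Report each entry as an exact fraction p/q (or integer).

x̄ = F·x = [-5, 2]
P̄ = F·P·Fᵀ + Q = [45 -32; -32 40]
S = H·P̄·Hᵀ + R = [349 -190; -190 215]
K = P̄·Hᵀ·S⁻¹ = [3308/7787 5381/38935; -1128/7787 10952/38935]
x' − x̄ = [225782/38935, -51416/38935] = K·y
y = (KᵀK)⁻¹·Kᵀ·(x' − x̄) = [13, 2]
z = y + H·x̄ = [13, 2] + [-12, 1] = [1, 3]

z = [1, 3]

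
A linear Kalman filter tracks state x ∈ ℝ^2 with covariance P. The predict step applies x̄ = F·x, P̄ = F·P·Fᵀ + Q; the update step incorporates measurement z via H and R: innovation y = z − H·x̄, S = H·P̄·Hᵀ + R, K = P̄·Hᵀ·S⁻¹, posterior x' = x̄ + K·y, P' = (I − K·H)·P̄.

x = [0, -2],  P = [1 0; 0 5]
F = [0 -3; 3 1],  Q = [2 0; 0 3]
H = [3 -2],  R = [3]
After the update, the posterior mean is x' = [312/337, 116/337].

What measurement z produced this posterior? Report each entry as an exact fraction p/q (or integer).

z = [2]

x̄ = F·x = [6, -2]
P̄ = F·P·Fᵀ + Q = [47 -15; -15 17]
S = H·P̄·Hᵀ + R = [674]
K = P̄·Hᵀ·S⁻¹ = [171/674; -79/674]
x' − x̄ = [-1710/337, 790/337] = K·y
y = (KᵀK)⁻¹·Kᵀ·(x' − x̄) = [-20]
z = y + H·x̄ = [-20] + [22] = [2]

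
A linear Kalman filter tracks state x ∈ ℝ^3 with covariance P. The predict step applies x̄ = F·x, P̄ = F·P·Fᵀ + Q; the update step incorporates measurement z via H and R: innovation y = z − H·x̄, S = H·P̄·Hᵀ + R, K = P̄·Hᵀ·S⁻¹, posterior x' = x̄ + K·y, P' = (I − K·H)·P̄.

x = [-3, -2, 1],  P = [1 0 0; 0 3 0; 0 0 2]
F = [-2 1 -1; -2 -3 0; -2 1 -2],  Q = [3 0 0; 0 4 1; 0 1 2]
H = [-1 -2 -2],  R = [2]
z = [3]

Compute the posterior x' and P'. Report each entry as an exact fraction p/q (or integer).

x' = [-87/107, 315/107, -415/107]
P' = [996/107 -1219/107 733/107; -1219/107 4241/214 -2965/214; 733/107 -2965/214 2269/214]

x̄ = F·x = [3, 12, 2]
P̄ = F·P·Fᵀ + Q = [12 -5 11; -5 35 -4; 11 -4 17]
y = z − H·x̄ = [34]
S = H·P̄·Hᵀ + R = [214]
K = P̄·Hᵀ·S⁻¹ = [-12/107; -57/214; -37/214]
x' = x̄ + K·y = [-87/107, 315/107, -415/107]
P' = (I − K·H)·P̄ = [996/107 -1219/107 733/107; -1219/107 4241/214 -2965/214; 733/107 -2965/214 2269/214]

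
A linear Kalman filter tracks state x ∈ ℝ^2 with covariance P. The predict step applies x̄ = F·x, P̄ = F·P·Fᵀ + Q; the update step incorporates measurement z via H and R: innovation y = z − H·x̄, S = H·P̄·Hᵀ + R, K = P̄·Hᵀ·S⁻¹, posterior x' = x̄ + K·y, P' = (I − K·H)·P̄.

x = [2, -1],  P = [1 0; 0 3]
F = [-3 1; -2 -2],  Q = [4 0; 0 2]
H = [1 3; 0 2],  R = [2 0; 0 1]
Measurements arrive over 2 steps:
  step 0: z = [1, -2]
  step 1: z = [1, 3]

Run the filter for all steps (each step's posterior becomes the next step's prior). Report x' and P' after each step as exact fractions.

step 0: x̄ = F·x = [-7, -2]
step 0: P̄ = F·P·Fᵀ + Q = [16 0; 0 18]
step 0: y = z − H·x̄ = [14, 2]
step 0: S = H·P̄·Hᵀ + R = [180 108; 108 73]
step 0: K = P̄·Hᵀ·S⁻¹ = [292/369 -48/41; 3/82 18/41]
step 0: x' = x̄ + K·y = [641/369, -25/41]
step 0: P' = (I − K·H)·P̄ = [1232/369 -24/41; -24/41 9/41]
step 1: x̄ = F·x = [-716/123, -832/369]
step 1: P̄ = F·P·Fᵀ + Q = [1549/41 2122/123; 2122/123 4262/369]
step 1: y = z − H·x̄ = [557/41, 2771/369]
step 1: S = H·P̄·Hᵀ + R = [10137/41 4256/41; 4256/41 17417/369]
step 1: K = P̄·Hᵀ·S⁻¹ = [47563/66021 -18780/22007; 6384/110035 39812/110035]
step 1: x' = x̄ + K·y = [-53747/22007, 137596/110035]
step 1: P' = (I − K·H)·P̄ = [179636/66021 -9390/22007; -9390/22007 19906/110035]

step 0: x' = [641/369, -25/41], P' = [1232/369 -24/41; -24/41 9/41]
step 1: x' = [-53747/22007, 137596/110035], P' = [179636/66021 -9390/22007; -9390/22007 19906/110035]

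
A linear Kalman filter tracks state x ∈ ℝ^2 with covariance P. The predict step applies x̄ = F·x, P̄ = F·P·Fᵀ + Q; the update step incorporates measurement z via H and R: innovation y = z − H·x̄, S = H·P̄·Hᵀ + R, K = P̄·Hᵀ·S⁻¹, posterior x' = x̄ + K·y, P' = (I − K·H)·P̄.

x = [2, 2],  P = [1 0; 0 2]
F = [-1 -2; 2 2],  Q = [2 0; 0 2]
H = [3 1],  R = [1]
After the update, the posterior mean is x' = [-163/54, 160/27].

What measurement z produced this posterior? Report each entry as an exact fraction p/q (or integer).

x̄ = F·x = [-6, 8]
P̄ = F·P·Fᵀ + Q = [11 -10; -10 14]
S = H·P̄·Hᵀ + R = [54]
K = P̄·Hᵀ·S⁻¹ = [23/54; -8/27]
x' − x̄ = [161/54, -56/27] = K·y
y = (KᵀK)⁻¹·Kᵀ·(x' − x̄) = [7]
z = y + H·x̄ = [7] + [-10] = [-3]

z = [-3]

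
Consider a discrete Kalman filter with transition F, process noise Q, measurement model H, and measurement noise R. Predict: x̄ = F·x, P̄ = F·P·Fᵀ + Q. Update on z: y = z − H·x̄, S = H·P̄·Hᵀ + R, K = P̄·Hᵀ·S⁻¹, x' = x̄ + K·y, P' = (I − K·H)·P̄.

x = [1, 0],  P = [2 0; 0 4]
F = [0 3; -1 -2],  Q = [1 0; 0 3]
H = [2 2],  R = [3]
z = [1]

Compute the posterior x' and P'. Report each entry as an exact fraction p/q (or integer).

x̄ = F·x = [0, -1]
P̄ = F·P·Fᵀ + Q = [37 -24; -24 21]
y = z − H·x̄ = [3]
S = H·P̄·Hᵀ + R = [43]
K = P̄·Hᵀ·S⁻¹ = [26/43; -6/43]
x' = x̄ + K·y = [78/43, -61/43]
P' = (I − K·H)·P̄ = [915/43 -876/43; -876/43 867/43]

x' = [78/43, -61/43]
P' = [915/43 -876/43; -876/43 867/43]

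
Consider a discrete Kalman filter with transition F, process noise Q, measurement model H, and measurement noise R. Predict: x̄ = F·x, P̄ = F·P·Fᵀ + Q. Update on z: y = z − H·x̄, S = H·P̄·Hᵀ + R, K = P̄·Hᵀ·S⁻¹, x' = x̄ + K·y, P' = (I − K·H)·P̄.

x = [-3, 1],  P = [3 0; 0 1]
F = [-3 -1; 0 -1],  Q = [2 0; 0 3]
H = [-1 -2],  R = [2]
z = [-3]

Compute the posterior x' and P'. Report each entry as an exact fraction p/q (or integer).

x̄ = F·x = [8, -1]
P̄ = F·P·Fᵀ + Q = [30 1; 1 4]
y = z − H·x̄ = [3]
S = H·P̄·Hᵀ + R = [52]
K = P̄·Hᵀ·S⁻¹ = [-8/13; -9/52]
x' = x̄ + K·y = [80/13, -79/52]
P' = (I − K·H)·P̄ = [134/13 -59/13; -59/13 127/52]

x' = [80/13, -79/52]
P' = [134/13 -59/13; -59/13 127/52]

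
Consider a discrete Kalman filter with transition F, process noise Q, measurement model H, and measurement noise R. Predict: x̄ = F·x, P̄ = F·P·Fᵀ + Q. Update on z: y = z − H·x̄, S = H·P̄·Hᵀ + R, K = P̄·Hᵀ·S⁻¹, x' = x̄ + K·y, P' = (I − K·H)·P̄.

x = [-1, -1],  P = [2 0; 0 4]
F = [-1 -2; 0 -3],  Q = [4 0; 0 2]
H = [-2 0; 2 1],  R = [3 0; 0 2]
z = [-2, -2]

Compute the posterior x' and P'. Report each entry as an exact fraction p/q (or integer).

x̄ = F·x = [3, 3]
P̄ = F·P·Fᵀ + Q = [22 24; 24 38]
y = z − H·x̄ = [4, -11]
S = H·P̄·Hᵀ + R = [91 -136; -136 224]
K = P̄·Hᵀ·S⁻¹ = [-19/59 51/472; 1/2 11/16]
x' = x̄ + K·y = [247/472, -41/16]
P' = (I − K·H)·P̄ = [57/118 -3/4; -3/4 23/8]

x' = [247/472, -41/16]
P' = [57/118 -3/4; -3/4 23/8]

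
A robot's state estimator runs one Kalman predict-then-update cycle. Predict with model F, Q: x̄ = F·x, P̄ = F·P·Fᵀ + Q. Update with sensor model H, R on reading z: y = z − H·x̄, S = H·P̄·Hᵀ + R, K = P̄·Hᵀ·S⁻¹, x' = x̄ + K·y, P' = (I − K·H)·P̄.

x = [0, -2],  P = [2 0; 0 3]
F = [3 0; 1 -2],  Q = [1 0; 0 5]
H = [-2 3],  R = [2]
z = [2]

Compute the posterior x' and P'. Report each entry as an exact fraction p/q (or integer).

x̄ = F·x = [0, 4]
P̄ = F·P·Fᵀ + Q = [19 6; 6 19]
y = z − H·x̄ = [-10]
S = H·P̄·Hᵀ + R = [177]
K = P̄·Hᵀ·S⁻¹ = [-20/177; 15/59]
x' = x̄ + K·y = [200/177, 86/59]
P' = (I − K·H)·P̄ = [2963/177 654/59; 654/59 446/59]

x' = [200/177, 86/59]
P' = [2963/177 654/59; 654/59 446/59]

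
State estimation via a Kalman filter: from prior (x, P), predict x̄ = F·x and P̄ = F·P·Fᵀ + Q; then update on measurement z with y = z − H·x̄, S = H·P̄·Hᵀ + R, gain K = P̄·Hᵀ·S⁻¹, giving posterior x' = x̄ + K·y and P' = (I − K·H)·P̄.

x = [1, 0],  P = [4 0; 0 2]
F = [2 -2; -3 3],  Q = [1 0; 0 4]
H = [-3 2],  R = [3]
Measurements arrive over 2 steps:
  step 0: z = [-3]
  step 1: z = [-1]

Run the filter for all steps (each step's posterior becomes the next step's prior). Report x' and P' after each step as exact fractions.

step 0: x̄ = F·x = [2, -3]
step 0: P̄ = F·P·Fᵀ + Q = [25 -36; -36 58]
step 0: y = z − H·x̄ = [9]
step 0: S = H·P̄·Hᵀ + R = [892]
step 0: K = P̄·Hᵀ·S⁻¹ = [-147/892; 56/223]
step 0: x' = x̄ + K·y = [461/892, -165/223]
step 0: P' = (I − K·H)·P̄ = [691/892 204/223; 204/223 390/223]
step 1: x̄ = F·x = [1121/446, -3363/892]
step 1: P̄ = F·P·Fᵀ + Q = [842/223 -1857/446; -1857/446 9139/892]
step 1: y = z − H·x̄ = [3140/223]
step 1: S = H·P̄·Hᵀ + R = [28528/223]
step 1: K = P̄·Hᵀ·S⁻¹ = [-4383/28528; 7355/28528]
step 1: x' = x̄ + K·y = [2497/7132, -499/3566]
step 1: P' = (I − K·H)·P̄ = [21569/28528 25779/28528; 25779/28528 49701/28528]

step 0: x' = [461/892, -165/223], P' = [691/892 204/223; 204/223 390/223]
step 1: x' = [2497/7132, -499/3566], P' = [21569/28528 25779/28528; 25779/28528 49701/28528]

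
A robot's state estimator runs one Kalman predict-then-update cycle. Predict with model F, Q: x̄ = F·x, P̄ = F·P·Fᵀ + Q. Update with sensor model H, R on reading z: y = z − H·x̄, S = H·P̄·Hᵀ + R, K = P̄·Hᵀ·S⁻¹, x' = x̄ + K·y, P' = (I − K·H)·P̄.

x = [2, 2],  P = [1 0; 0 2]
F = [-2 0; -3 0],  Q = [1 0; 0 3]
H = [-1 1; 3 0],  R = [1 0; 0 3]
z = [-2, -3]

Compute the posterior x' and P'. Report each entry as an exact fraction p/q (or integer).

x' = [-37/31, -96/31]
P' = [29/93 10/31; 10/31 36/31]

x̄ = F·x = [-4, -6]
P̄ = F·P·Fᵀ + Q = [5 6; 6 12]
y = z − H·x̄ = [0, 9]
S = H·P̄·Hᵀ + R = [6 3; 3 48]
K = P̄·Hᵀ·S⁻¹ = [1/93 29/93; 26/31 10/31]
x' = x̄ + K·y = [-37/31, -96/31]
P' = (I − K·H)·P̄ = [29/93 10/31; 10/31 36/31]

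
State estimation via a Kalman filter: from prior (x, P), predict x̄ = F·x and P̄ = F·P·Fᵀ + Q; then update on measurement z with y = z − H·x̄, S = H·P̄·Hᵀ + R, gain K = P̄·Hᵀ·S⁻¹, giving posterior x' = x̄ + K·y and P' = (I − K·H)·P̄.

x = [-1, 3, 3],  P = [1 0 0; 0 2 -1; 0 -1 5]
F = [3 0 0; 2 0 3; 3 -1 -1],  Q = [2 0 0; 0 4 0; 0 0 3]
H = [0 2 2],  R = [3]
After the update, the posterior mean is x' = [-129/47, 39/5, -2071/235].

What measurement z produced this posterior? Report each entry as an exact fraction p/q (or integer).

z = [-2]

x̄ = F·x = [-3, 7, -9]
P̄ = F·P·Fᵀ + Q = [11 6 9; 6 53 -6; 9 -6 17]
S = H·P̄·Hᵀ + R = [235]
K = P̄·Hᵀ·S⁻¹ = [6/47; 2/5; 22/235]
x' − x̄ = [12/47, 4/5, 44/235] = K·y
y = (KᵀK)⁻¹·Kᵀ·(x' − x̄) = [2]
z = y + H·x̄ = [2] + [-4] = [-2]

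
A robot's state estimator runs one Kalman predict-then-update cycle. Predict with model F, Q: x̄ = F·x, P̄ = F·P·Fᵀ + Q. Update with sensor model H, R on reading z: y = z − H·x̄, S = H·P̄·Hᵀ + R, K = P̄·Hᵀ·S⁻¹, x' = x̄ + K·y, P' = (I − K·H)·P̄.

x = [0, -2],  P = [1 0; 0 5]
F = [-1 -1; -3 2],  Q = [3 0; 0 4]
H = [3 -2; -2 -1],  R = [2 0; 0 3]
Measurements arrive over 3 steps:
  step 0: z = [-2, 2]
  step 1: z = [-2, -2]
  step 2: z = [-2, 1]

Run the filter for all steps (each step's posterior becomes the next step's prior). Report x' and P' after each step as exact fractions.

step 0: x' = [-3490/4377, -1096/4377], P' = [3526/13131 3430/13131; 3430/13131 8878/13131]
step 1: x' = [7197610/20491479, 31222762/20491479], P' = [5253146/20491479 4878716/20491479; 4878716/20491479 12724670/20491479]
step 2: x' = [-5908716058/10322190321, 2705405612/10322190321], P' = [7930741954/30966570963 7366616728/30966570963; 7366616728/30966570963 19218299518/30966570963]

step 0: x̄ = F·x = [2, -4]
step 0: P̄ = F·P·Fᵀ + Q = [9 -7; -7 33]
step 0: y = z − H·x̄ = [-16, 2]
step 0: S = H·P̄·Hᵀ + R = [299 5; 5 44]
step 0: K = P̄·Hᵀ·S⁻¹ = [1859/13131 -3494/13131; -3733/13131 -5246/13131]
step 0: x' = x̄ + K·y = [-3490/4377, -1096/4377]
step 0: P' = (I − K·H)·P̄ = [3526/13131 3430/13131; 3430/13131 8878/13131]
step 1: x̄ = F·x = [4586/4377, 8278/4377]
step 1: P̄ = F·P·Fᵀ + Q = [58657/13131 -3748/13131; -3748/13131 78610/13131]
step 1: y = z − H·x̄ = [-5956/4377, 8696/4377]
step 1: S = H·P̄·Hᵀ + R = [913591/13131 -198470/13131; -198470/13131 337639/13131]
step 1: K = P̄·Hᵀ·S⁻¹ = [3001003/20491479 -5128336/20491479; -5406596/20491479 -7494034/20491479]
step 1: x' = x̄ + K·y = [7197610/20491479, 31222762/20491479]
step 1: P' = (I − K·H)·P̄ = [5253146/20491479 4878716/20491479; 4878716/20491479 12724670/20491479]
step 2: x̄ = F·x = [-38420372/20491479, 40852694/20491479]
step 2: P̄ = F·P·Fᵀ + Q = [89209685/20491479 -4811186/20491479; -4811186/20491479 121598318/20491479]
step 2: y = z − H·x̄ = [155983546/20491479, -15496571/20491479]
step 2: S = H·P̄·Hᵀ + R = [1387997627/20491479 -296872660/20491479; -296872660/20491479 520666751/20491479]
step 2: K = P̄·Hᵀ·S⁻¹ = [4529496203/30966570963 -7742700212/30966570963; -8168374426/30966570963 -11317177658/30966570963]
step 2: x' = x̄ + K·y = [-5908716058/10322190321, 2705405612/10322190321]
step 2: P' = (I − K·H)·P̄ = [7930741954/30966570963 7366616728/30966570963; 7366616728/30966570963 19218299518/30966570963]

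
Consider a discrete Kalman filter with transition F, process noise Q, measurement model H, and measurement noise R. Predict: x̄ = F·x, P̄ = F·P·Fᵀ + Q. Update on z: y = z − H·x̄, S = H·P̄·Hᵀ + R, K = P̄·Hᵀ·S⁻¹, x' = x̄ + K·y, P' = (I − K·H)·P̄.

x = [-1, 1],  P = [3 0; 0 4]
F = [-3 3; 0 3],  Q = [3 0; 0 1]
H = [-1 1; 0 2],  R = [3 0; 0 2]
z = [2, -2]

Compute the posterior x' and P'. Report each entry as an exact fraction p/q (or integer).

x̄ = F·x = [6, 3]
P̄ = F·P·Fᵀ + Q = [66 36; 36 37]
y = z − H·x̄ = [5, -8]
S = H·P̄·Hᵀ + R = [34 2; 2 150]
K = P̄·Hᵀ·S⁻¹ = [-1161/1274 627/1274; 1/2548 1257/2548]
x' = x̄ + K·y = [-3177/1274, -2407/2548]
P' = (I − K·H)·P̄ = [2055/637 627/1274; 627/1274 1257/2548]

x' = [-3177/1274, -2407/2548]
P' = [2055/637 627/1274; 627/1274 1257/2548]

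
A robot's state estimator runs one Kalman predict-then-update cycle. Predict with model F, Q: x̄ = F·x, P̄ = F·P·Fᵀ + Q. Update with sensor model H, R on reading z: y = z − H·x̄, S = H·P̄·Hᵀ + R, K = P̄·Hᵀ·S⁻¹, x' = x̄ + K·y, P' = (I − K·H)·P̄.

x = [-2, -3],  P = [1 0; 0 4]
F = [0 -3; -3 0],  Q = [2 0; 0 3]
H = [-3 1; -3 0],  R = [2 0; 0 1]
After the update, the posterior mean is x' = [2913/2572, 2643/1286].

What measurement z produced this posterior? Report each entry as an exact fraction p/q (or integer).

x̄ = F·x = [9, 6]
P̄ = F·P·Fᵀ + Q = [38 0; 0 12]
S = H·P̄·Hᵀ + R = [356 342; 342 343]
K = P̄·Hᵀ·S⁻¹ = [-57/2572 -399/1286; 1029/1286 -513/643]
x' − x̄ = [-20235/2572, -5073/1286] = K·y
y = (KᵀK)⁻¹·Kᵀ·(x' − x̄) = [19, 24]
z = y + H·x̄ = [19, 24] + [-21, -27] = [-2, -3]

z = [-2, -3]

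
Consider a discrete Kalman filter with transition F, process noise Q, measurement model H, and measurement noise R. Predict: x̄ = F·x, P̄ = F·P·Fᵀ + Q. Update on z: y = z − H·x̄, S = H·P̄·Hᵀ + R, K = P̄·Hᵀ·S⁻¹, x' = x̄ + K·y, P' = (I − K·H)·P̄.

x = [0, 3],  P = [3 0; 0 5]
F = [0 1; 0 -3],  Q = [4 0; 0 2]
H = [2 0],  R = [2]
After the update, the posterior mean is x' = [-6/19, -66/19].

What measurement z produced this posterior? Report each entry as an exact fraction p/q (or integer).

z = [-1]

x̄ = F·x = [3, -9]
P̄ = F·P·Fᵀ + Q = [9 -15; -15 47]
S = H·P̄·Hᵀ + R = [38]
K = P̄·Hᵀ·S⁻¹ = [9/19; -15/19]
x' − x̄ = [-63/19, 105/19] = K·y
y = (KᵀK)⁻¹·Kᵀ·(x' − x̄) = [-7]
z = y + H·x̄ = [-7] + [6] = [-1]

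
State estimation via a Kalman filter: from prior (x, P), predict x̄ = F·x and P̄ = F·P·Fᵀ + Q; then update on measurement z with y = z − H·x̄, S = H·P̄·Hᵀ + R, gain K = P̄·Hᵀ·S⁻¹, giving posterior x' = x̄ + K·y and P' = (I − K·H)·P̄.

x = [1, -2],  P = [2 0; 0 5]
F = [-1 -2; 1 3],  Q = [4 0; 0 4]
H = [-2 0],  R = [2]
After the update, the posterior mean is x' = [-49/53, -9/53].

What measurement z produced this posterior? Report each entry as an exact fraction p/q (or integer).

z = [2]

x̄ = F·x = [3, -5]
P̄ = F·P·Fᵀ + Q = [26 -32; -32 51]
S = H·P̄·Hᵀ + R = [106]
K = P̄·Hᵀ·S⁻¹ = [-26/53; 32/53]
x' − x̄ = [-208/53, 256/53] = K·y
y = (KᵀK)⁻¹·Kᵀ·(x' − x̄) = [8]
z = y + H·x̄ = [8] + [-6] = [2]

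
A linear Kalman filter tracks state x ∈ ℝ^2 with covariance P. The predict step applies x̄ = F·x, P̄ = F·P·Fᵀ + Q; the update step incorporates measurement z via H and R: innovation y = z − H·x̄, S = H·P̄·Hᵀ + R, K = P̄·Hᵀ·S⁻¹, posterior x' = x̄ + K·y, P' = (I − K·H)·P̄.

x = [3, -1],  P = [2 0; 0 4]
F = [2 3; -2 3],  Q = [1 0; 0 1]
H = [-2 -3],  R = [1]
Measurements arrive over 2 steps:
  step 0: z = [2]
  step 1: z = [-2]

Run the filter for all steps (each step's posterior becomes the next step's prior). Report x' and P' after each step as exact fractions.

step 0: x̄ = F·x = [3, -9]
step 0: P̄ = F·P·Fᵀ + Q = [45 28; 28 45]
step 0: y = z − H·x̄ = [-19]
step 0: S = H·P̄·Hᵀ + R = [922]
step 0: K = P̄·Hᵀ·S⁻¹ = [-87/461; -191/922]
step 0: x' = x̄ + K·y = [3036/461, -4669/922]
step 0: P' = (I − K·H)·P̄ = [5607/461 -3709/461; -3709/461 5009/922]
step 1: x̄ = F·x = [-1863/922, -26151/922]
step 1: P̄ = F·P·Fᵀ + Q = [1843/922 225/922; 225/922 179875/922]
step 1: y = z − H·x̄ = [-84023/922]
step 1: S = H·P̄·Hᵀ + R = [1629869/922]
step 1: K = P̄·Hᵀ·S⁻¹ = [-4361/1629869; -540075/1629869]
step 1: x' = x̄ + K·y = [-2895902/1629869, 2989173/1629869]
step 1: P' = (I − K·H)·P̄ = [3237343/1629869 -2156775/1629869; -2156775/1629869 1617875/1629869]

step 0: x' = [3036/461, -4669/922], P' = [5607/461 -3709/461; -3709/461 5009/922]
step 1: x' = [-2895902/1629869, 2989173/1629869], P' = [3237343/1629869 -2156775/1629869; -2156775/1629869 1617875/1629869]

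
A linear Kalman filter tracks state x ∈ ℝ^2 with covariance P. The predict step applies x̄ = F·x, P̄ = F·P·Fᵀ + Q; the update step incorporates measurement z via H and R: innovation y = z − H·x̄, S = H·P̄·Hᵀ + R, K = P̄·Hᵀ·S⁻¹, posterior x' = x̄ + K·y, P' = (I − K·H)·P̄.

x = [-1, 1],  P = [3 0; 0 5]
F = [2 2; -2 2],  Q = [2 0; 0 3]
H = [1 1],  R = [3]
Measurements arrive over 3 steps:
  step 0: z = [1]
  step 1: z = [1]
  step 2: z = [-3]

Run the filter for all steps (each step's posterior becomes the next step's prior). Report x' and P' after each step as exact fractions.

step 0: x̄ = F·x = [0, 4]
step 0: P̄ = F·P·Fᵀ + Q = [34 8; 8 35]
step 0: y = z − H·x̄ = [-3]
step 0: S = H·P̄·Hᵀ + R = [88]
step 0: K = P̄·Hᵀ·S⁻¹ = [21/44; 43/88]
step 0: x' = x̄ + K·y = [-63/44, 223/88]
step 0: P' = (I − K·H)·P̄ = [307/22 -551/44; -551/44 1231/88]
step 1: x̄ = F·x = [97/44, 349/44]
step 1: P̄ = F·P·Fᵀ + Q = [299/22 3/22; 3/22 4729/22]
step 1: y = z − H·x̄ = [-201/22]
step 1: S = H·P̄·Hᵀ + R = [2550/11]
step 1: K = P̄·Hᵀ·S⁻¹ = [151/2550; 1183/1275]
step 1: x' = x̄ + K·y = [707/425, -927/1700]
step 1: P' = (I − K·H)·P̄ = [16292/1275 -32131/2550; -32131/2550 39229/2550]
step 2: x̄ = F·x = [1901/850, -751/170]
step 2: P̄ = F·P·Fᵀ + Q = [5884/425 886/85; 886/85 11039/51]
step 2: y = z − H·x̄ = [-348/425]
step 2: S = H·P̄·Hᵀ + R = [324032/1275]
step 2: K = P̄·Hᵀ·S⁻¹ = [15471/162016; 289265/324032]
step 2: x' = x̄ + K·y = [87419/40504, -417079/81008]
step 2: P' = (I − K·H)·P̄ = [933805/81008 -1821197/162016; -1821197/162016 4510189/324032]

step 0: x' = [-63/44, 223/88], P' = [307/22 -551/44; -551/44 1231/88]
step 1: x' = [707/425, -927/1700], P' = [16292/1275 -32131/2550; -32131/2550 39229/2550]
step 2: x' = [87419/40504, -417079/81008], P' = [933805/81008 -1821197/162016; -1821197/162016 4510189/324032]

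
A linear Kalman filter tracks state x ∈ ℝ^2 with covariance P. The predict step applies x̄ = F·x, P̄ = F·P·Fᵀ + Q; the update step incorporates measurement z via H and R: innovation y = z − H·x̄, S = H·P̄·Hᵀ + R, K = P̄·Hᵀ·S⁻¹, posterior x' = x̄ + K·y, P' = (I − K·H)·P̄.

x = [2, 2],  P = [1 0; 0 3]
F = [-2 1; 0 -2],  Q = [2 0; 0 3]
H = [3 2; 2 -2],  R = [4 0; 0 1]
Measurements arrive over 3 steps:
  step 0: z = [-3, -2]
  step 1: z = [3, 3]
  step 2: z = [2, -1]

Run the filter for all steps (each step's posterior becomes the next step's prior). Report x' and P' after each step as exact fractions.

step 0: x̄ = F·x = [-2, -4]
step 0: P̄ = F·P·Fᵀ + Q = [9 -6; -6 15]
step 0: y = z − H·x̄ = [11, -6]
step 0: S = H·P̄·Hᵀ + R = [73 6; 6 145]
step 0: K = P̄·Hᵀ·S⁻¹ = [285/1507 300/1507; 1992/10549 -3138/10549]
step 0: x' = x̄ + K·y = [-1679/1507, -208/1507]
step 0: P' = (I − K·H)·P̄ = [288/1507 138/1507; 138/1507 2535/10549]
step 1: x̄ = F·x = [3150/1507, 416/1507]
step 1: P̄ = F·P·Fᵀ + Q = [27833/10549 -1206/10549; -1206/10549 41787/10549]
step 1: y = z − H·x̄ = [-5761/1507, -947/1507]
step 1: S = H·P̄·Hᵀ + R = [445369/10549 2262/10549; 2262/10549 298677/10549]
step 1: K = P̄·Hᵀ·S⁻¹ = [761129/4203127 2434612/12609381; 760752/4203127 -1215798/4203127]
step 1: x' = x̄ + K·y = [16097797/12609381, -983962/4203127]
step 1: P' = (I − K·H)·P̄ = [2313632/12609381 365442/4203127; 365442/4203127 973341/4203127]
step 2: x̄ = F·x = [-35147480/12609381, 1967924/4203127]
step 2: P̄ = F·P·Fᵀ + Q = [33008009/12609381 -484914/4203127; -484914/4203127 16502745/4203127]
step 2: y = z − H·x̄ = [39617886/4203127, 69493123/12609381]
step 2: S = H·P̄·Hᵀ + R = [176028547/4203127 974866/4203127; 974866/4203127 354312293/12609381]
step 2: K = P̄·Hᵀ·S⁻¹ = [2684745963/14838054389 2864333428/14838054389; 141225456/780950231 -225823734/780950231]
step 2: x' = x̄ + K·y = [-267805862/14838054389, 452244058/780950231]
step 2: P' = (I − K·H)·P̄ = [2720663456/14838054389 67815618/780950231; 67815618/780950231 180727485/780950231]

step 0: x' = [-1679/1507, -208/1507], P' = [288/1507 138/1507; 138/1507 2535/10549]
step 1: x' = [16097797/12609381, -983962/4203127], P' = [2313632/12609381 365442/4203127; 365442/4203127 973341/4203127]
step 2: x' = [-267805862/14838054389, 452244058/780950231], P' = [2720663456/14838054389 67815618/780950231; 67815618/780950231 180727485/780950231]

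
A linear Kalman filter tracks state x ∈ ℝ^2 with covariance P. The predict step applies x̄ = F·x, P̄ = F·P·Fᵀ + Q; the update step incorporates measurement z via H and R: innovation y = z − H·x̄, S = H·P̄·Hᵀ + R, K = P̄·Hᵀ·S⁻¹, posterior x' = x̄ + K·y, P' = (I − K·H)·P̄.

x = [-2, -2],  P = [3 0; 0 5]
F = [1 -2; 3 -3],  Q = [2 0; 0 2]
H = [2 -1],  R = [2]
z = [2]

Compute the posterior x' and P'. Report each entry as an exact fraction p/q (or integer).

x̄ = F·x = [2, 0]
P̄ = F·P·Fᵀ + Q = [25 39; 39 74]
y = z − H·x̄ = [-2]
S = H·P̄·Hᵀ + R = [20]
K = P̄·Hᵀ·S⁻¹ = [11/20; 1/5]
x' = x̄ + K·y = [9/10, -2/5]
P' = (I − K·H)·P̄ = [379/20 184/5; 184/5 366/5]

x' = [9/10, -2/5]
P' = [379/20 184/5; 184/5 366/5]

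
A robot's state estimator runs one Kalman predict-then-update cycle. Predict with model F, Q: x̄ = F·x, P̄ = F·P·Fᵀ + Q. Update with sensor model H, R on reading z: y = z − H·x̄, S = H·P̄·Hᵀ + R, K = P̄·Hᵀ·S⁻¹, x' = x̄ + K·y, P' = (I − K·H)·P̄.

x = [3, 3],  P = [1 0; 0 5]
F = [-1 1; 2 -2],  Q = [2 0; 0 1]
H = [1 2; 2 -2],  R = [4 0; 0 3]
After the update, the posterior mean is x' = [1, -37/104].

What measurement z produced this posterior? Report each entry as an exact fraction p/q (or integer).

z = [1, 3]

x̄ = F·x = [0, 0]
P̄ = F·P·Fᵀ + Q = [8 -12; -12 25]
S = H·P̄·Hᵀ + R = [64 -108; -108 231]
K = P̄·Hᵀ·S⁻¹ = [1/5 4/15; 131/520 -79/390]
x' − x̄ = [1, -37/104] = K·y
y = (KᵀK)⁻¹·Kᵀ·(x' − x̄) = [1, 3]
z = y + H·x̄ = [1, 3] + [0, 0] = [1, 3]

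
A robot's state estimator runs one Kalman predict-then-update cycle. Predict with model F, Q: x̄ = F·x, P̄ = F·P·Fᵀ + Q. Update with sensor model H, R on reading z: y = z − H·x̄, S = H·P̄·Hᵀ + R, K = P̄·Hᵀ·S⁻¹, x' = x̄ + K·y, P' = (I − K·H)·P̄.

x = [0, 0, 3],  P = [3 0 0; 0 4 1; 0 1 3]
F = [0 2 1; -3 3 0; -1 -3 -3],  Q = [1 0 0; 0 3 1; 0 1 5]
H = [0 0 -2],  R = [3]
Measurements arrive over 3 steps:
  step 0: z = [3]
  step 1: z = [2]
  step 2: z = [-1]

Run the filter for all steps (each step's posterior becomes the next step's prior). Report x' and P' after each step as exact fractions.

step 0: x̄ = F·x = [3, 0, -9]
step 0: P̄ = F·P·Fᵀ + Q = [24 27 -42; 27 66 -35; -42 -35 89]
step 0: y = z − H·x̄ = [-15]
step 0: S = H·P̄·Hᵀ + R = [359]
step 0: K = P̄·Hᵀ·S⁻¹ = [84/359; 70/359; -178/359]
step 0: x' = x̄ + K·y = [-183/359, -1050/359, -561/359]
step 0: P' = (I − K·H)·P̄ = [1560/359 3813/359 -126/359; 3813/359 18794/359 -105/359; -126/359 -105/359 267/359]
step 1: x̄ = F·x = [-2661/359, -2601/359, 5016/359]
step 1: P̄ = F·P·Fᵀ + Q = [75382/359 89949/359 -120120/359; 89949/359 115629/359 -141418/359; -120120/359 -141418/359 195136/359]
step 1: y = z − H·x̄ = [10750/359]
step 1: S = H·P̄·Hᵀ + R = [781621/359]
step 1: K = P̄·Hᵀ·S⁻¹ = [240240/781621; 282836/781621; -390272/781621]
step 1: x' = x̄ + K·y = [1400241/781621, 2806381/781621, -765496/781621]
step 1: P' = (I − K·H)·P̄ = [3356258/781621 6566871/781621 -360360/781621; 6566871/781621 28918807/781621 -424254/781621; -360360/781621 -424254/781621 585408/781621]
step 2: x̄ = F·x = [4847266/781621, 4218420/781621, -7522896/781621]
step 2: P̄ = F·P·Fᵀ + Q = [115345241/781621 133919934/781621 -184224162/781621; 133919934/781621 174616770/781621 -209442596/781621; -184224162/781621 -209442596/781621 302404792/781621]
step 2: y = z − H·x̄ = [-15827413/781621]
step 2: S = H·P̄·Hᵀ + R = [1211964031/781621]
step 2: K = P̄·Hᵀ·S⁻¹ = [368448324/1211964031; 418885192/1211964031; -604809584/1211964031]
step 2: x' = x̄ + K·y = [55177954/1211964031, -1941216556/1211964031, 582240896/1211964031]
step 2: P' = (I − K·H)·P̄ = [5168893595/1211964031 10194961626/1211964031 -552672486/1211964031; 10194961626/1211964031 46268511686/1211964031 -628327788/1211964031; -552672486/1211964031 -628327788/1211964031 907214376/1211964031]

step 0: x' = [-183/359, -1050/359, -561/359], P' = [1560/359 3813/359 -126/359; 3813/359 18794/359 -105/359; -126/359 -105/359 267/359]
step 1: x' = [1400241/781621, 2806381/781621, -765496/781621], P' = [3356258/781621 6566871/781621 -360360/781621; 6566871/781621 28918807/781621 -424254/781621; -360360/781621 -424254/781621 585408/781621]
step 2: x' = [55177954/1211964031, -1941216556/1211964031, 582240896/1211964031], P' = [5168893595/1211964031 10194961626/1211964031 -552672486/1211964031; 10194961626/1211964031 46268511686/1211964031 -628327788/1211964031; -552672486/1211964031 -628327788/1211964031 907214376/1211964031]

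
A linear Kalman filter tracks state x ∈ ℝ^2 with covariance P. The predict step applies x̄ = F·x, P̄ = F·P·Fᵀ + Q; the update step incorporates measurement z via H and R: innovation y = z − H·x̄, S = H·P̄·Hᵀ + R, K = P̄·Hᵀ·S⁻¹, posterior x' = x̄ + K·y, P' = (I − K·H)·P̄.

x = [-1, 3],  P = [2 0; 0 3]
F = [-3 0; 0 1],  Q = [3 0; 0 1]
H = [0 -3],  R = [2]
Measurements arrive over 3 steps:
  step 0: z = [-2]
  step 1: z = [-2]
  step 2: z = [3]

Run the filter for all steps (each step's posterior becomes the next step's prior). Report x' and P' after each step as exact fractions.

step 0: x' = [3, 15/19], P' = [21 0; 0 4/19]
step 1: x' = [-9, 24/35], P' = [192 0; 0 46/245]
step 2: x' = [27, -2283/3109], P' = [1731 0; 0 582/3109]

step 0: x̄ = F·x = [3, 3]
step 0: P̄ = F·P·Fᵀ + Q = [21 0; 0 4]
step 0: y = z − H·x̄ = [7]
step 0: S = H·P̄·Hᵀ + R = [38]
step 0: K = P̄·Hᵀ·S⁻¹ = [0; -6/19]
step 0: x' = x̄ + K·y = [3, 15/19]
step 0: P' = (I − K·H)·P̄ = [21 0; 0 4/19]
step 1: x̄ = F·x = [-9, 15/19]
step 1: P̄ = F·P·Fᵀ + Q = [192 0; 0 23/19]
step 1: y = z − H·x̄ = [7/19]
step 1: S = H·P̄·Hᵀ + R = [245/19]
step 1: K = P̄·Hᵀ·S⁻¹ = [0; -69/245]
step 1: x' = x̄ + K·y = [-9, 24/35]
step 1: P' = (I − K·H)·P̄ = [192 0; 0 46/245]
step 2: x̄ = F·x = [27, 24/35]
step 2: P̄ = F·P·Fᵀ + Q = [1731 0; 0 291/245]
step 2: y = z − H·x̄ = [177/35]
step 2: S = H·P̄·Hᵀ + R = [3109/245]
step 2: K = P̄·Hᵀ·S⁻¹ = [0; -873/3109]
step 2: x' = x̄ + K·y = [27, -2283/3109]
step 2: P' = (I − K·H)·P̄ = [1731 0; 0 582/3109]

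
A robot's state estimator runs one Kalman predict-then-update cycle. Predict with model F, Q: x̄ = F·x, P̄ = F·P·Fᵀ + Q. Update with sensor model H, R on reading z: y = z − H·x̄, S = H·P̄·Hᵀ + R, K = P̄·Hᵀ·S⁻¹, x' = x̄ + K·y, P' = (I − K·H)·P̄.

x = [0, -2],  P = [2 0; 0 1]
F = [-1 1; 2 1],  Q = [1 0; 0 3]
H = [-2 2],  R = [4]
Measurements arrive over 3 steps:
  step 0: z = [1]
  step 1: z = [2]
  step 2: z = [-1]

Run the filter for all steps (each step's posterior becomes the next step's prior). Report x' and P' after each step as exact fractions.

step 0: x' = [-99/46, -77/46], P' = [43/23 36/23; 36/23 51/23]
step 1: x' = [-44/251, 485/1004], P' = [449/251 427/251; 427/251 1289/502]
step 2: x' = [6957/10592, 103/662], P' = [9949/5296 602/331; 602/331 1795/662]

step 0: x̄ = F·x = [-2, -2]
step 0: P̄ = F·P·Fᵀ + Q = [4 -3; -3 12]
step 0: y = z − H·x̄ = [1]
step 0: S = H·P̄·Hᵀ + R = [92]
step 0: K = P̄·Hᵀ·S⁻¹ = [-7/46; 15/46]
step 0: x' = x̄ + K·y = [-99/46, -77/46]
step 0: P' = (I − K·H)·P̄ = [43/23 36/23; 36/23 51/23]
step 1: x̄ = F·x = [11/23, -275/46]
step 1: P̄ = F·P·Fᵀ + Q = [45/23 1/23; 1/23 436/23]
step 1: y = z − H·x̄ = [343/23]
step 1: S = H·P̄·Hᵀ + R = [2008/23]
step 1: K = P̄·Hᵀ·S⁻¹ = [-11/251; 435/1004]
step 1: x' = x̄ + K·y = [-44/251, 485/1004]
step 1: P' = (I − K·H)·P̄ = [449/251 427/251; 427/251 1289/502]
step 2: x̄ = F·x = [661/1004, 133/1004]
step 2: P̄ = F·P·Fᵀ + Q = [981/502 347/502; 347/502 9803/502]
step 2: y = z − H·x̄ = [13/251]
step 2: S = H·P̄·Hᵀ + R = [21184/251]
step 2: K = P̄·Hᵀ·S⁻¹ = [-317/10592; 591/1324]
step 2: x' = x̄ + K·y = [6957/10592, 103/662]
step 2: P' = (I − K·H)·P̄ = [9949/5296 602/331; 602/331 1795/662]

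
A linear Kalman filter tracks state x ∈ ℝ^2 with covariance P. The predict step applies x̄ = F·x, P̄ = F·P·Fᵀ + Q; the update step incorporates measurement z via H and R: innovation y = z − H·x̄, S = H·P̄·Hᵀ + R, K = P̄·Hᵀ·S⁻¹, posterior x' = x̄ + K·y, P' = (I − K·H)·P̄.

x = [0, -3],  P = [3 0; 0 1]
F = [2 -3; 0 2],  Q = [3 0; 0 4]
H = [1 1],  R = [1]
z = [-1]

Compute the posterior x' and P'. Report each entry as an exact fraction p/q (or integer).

x' = [39/7, -134/21]
P' = [60/7 -54/7; -54/7 164/21]

x̄ = F·x = [9, -6]
P̄ = F·P·Fᵀ + Q = [24 -6; -6 8]
y = z − H·x̄ = [-4]
S = H·P̄·Hᵀ + R = [21]
K = P̄·Hᵀ·S⁻¹ = [6/7; 2/21]
x' = x̄ + K·y = [39/7, -134/21]
P' = (I − K·H)·P̄ = [60/7 -54/7; -54/7 164/21]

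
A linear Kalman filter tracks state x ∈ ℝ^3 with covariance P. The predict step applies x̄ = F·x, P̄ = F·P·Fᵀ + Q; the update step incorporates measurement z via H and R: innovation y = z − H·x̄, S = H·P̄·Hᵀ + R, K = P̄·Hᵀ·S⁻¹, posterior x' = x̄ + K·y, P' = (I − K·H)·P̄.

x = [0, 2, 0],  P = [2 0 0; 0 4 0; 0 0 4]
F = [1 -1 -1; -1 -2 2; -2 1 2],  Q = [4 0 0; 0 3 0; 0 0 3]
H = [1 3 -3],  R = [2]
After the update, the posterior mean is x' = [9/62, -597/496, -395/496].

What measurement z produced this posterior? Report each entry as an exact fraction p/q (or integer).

x̄ = F·x = [-2, -4, 2]
P̄ = F·P·Fᵀ + Q = [14 -2 -16; -2 37 12; -16 12 31]
S = H·P̄·Hᵀ + R = [496]
K = P̄·Hᵀ·S⁻¹ = [7/62; 73/496; -73/496]
x' − x̄ = [133/62, 1387/496, -1387/496] = K·y
y = (KᵀK)⁻¹·Kᵀ·(x' − x̄) = [19]
z = y + H·x̄ = [19] + [-20] = [-1]

z = [-1]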